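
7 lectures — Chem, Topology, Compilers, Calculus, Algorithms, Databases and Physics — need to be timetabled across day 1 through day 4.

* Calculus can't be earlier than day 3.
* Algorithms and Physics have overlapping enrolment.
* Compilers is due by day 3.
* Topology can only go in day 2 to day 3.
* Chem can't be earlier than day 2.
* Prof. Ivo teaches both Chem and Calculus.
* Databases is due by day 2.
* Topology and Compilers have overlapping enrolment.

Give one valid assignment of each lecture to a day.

Calculus -> day 3, Databases -> day 1, Compilers -> day 1, Physics -> day 2, Topology -> day 2, Chem -> day 2, Algorithms -> day 1

Checking: Algorithms(day 1) != Physics(day 2); Chem(day 2) != Calculus(day 3); Topology(day 2) != Compilers(day 1); Chem=day 2 in [day 2,day 4]; Databases=day 1 in [day 1,day 2]; Compilers=day 1 in [day 1,day 3]; Topology=day 2 in [day 2,day 3]; Calculus=day 3 in [day 3,day 4].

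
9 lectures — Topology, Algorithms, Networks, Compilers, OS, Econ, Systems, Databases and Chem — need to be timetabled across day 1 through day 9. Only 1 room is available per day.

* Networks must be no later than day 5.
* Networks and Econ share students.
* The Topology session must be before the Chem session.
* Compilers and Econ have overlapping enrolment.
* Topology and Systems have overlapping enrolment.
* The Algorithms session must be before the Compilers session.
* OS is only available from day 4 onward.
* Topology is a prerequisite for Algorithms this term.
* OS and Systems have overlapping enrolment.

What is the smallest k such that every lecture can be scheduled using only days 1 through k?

9

The precedence chain requires at least 3 distinct days.
With at most 1 per day and 9 lectures, at least 9 days are needed.
OS can't be placed before day 4, so the schedule must run through at least day 4.
9 works (last occupied day: day 9): for example Systems -> day 8, Chem -> day 6, Networks -> day 1, Topology -> day 2, Econ -> day 7, Databases -> day 9, Algorithms -> day 3, OS -> day 4, Compilers -> day 5.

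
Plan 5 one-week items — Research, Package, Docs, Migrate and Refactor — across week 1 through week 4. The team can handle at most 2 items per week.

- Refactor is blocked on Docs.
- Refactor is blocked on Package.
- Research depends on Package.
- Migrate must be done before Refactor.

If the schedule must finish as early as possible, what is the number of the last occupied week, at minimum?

The precedence chain requires at least 2 distinct weeks.
With at most 2 per week and 5 tasks, at least 3 weeks are needed.
3 works (last occupied week: week 3): for example Migrate in week 2; Docs in week 1; Research in week 2; Package in week 1; Refactor in week 3.

week 3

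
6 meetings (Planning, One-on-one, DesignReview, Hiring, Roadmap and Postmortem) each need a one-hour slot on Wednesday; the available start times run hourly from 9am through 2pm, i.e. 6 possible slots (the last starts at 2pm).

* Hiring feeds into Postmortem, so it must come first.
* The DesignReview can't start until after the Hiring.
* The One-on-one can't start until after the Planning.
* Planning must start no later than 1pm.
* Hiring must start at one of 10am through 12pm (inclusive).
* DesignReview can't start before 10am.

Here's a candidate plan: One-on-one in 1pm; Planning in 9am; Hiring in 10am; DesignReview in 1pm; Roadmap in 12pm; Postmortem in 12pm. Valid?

Hiring feeds into Postmortem, so it must come first — holds.
DesignReview can't start before 10am — holds.
Hiring must start at one of 10am through 12pm (inclusive) — holds.
The One-on-one can't start until after the Planning — holds.
Planning must start no later than 1pm — holds.
The DesignReview can't start until after the Hiring — holds.

Yes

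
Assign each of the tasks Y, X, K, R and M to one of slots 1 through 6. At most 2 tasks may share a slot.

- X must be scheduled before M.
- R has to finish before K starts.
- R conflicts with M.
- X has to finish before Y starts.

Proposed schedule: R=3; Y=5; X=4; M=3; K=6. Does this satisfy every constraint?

No — it violates: R conflicts with M

At most 2 tasks may share a slot — holds.
R has to finish before K starts — holds.
X has to finish before Y starts — holds.
X must be scheduled before M — violated.
R conflicts with M — violated.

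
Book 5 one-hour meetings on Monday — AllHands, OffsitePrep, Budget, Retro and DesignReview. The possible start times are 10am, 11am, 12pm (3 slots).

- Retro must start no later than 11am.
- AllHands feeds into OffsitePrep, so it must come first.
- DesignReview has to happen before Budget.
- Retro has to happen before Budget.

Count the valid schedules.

Splitting on AllHands: it can be 10am (10), 11am (5). Listing each branch's schedules as (OffsitePrep, Budget, Retro, DesignReview):
AllHands=10am: (11am,11am,10am,10am) (11am,12pm,10am,10am) (11am,12pm,10am,11am) (11am,12pm,11am,10am) (11am,12pm,11am,11am) (12pm,11am,10am,10am) (12pm,12pm,10am,10am) (12pm,12pm,10am,11am) (12pm,12pm,11am,10am) (12pm,12pm,11am,11am) — 10.
AllHands=11am: (12pm,11am,10am,10am) (12pm,12pm,10am,10am) (12pm,12pm,10am,11am) (12pm,12pm,11am,10am) (12pm,12pm,11am,11am) — 5.
Summing: 10 + 5 = 15.

15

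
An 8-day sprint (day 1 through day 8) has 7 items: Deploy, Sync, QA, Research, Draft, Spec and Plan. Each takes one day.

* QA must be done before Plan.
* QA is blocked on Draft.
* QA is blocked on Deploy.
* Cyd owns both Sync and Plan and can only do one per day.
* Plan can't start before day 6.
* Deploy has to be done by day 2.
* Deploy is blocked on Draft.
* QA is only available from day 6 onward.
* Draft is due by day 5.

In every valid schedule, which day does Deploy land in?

day 2

Precedence pushes Deploy to at least day 2; Deploy's own window allows nothing later than day 2.
So Deploy is pinned to day 2.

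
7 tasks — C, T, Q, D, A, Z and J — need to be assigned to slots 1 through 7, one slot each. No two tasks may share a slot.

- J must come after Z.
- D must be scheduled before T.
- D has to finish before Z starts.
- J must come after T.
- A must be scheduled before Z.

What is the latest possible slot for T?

Precedence pushes T to at least 2; downstream work caps T at 6.
T at 6 is achievable: T -> 6; Z -> 3; C -> 4; D -> 1; A -> 2; J -> 7; Q -> 5.

6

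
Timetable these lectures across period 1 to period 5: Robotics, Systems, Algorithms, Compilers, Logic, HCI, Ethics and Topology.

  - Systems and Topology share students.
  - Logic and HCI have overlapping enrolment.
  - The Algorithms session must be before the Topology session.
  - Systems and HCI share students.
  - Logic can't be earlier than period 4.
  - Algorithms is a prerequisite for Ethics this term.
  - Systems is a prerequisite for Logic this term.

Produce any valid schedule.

HCI -> period 2, Robotics -> period 1, Algorithms -> period 1, Ethics -> period 2, Topology -> period 2, Logic -> period 4, Compilers -> period 1, Systems -> period 1

Checking: Algorithms(period 1) before Ethics(period 2); Algorithms(period 1) before Topology(period 2); Systems(period 1) before Logic(period 4); Systems(period 1) != Topology(period 2); Systems(period 1) != HCI(period 2); Logic(period 4) != HCI(period 2); Logic=period 4 in [period 4,period 5].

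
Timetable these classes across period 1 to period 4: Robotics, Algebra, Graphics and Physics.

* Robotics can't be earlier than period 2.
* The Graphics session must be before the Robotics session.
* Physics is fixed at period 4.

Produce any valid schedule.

Robotics=period 2, Algebra=period 1, Graphics=period 1, Physics=period 4

Checking: Graphics(period 1) before Robotics(period 2); Robotics=period 2 in [period 2,period 4]; Physics=period 4 in [period 4,period 4].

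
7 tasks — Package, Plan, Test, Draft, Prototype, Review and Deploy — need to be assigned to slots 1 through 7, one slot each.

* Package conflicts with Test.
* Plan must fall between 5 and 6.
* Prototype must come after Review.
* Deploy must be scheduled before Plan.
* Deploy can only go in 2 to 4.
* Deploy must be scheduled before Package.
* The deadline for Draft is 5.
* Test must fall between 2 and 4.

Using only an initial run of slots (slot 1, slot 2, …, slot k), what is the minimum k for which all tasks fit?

The precedence chain requires at least 2 distinct slots.
Plan can't be placed before 5, so the schedule must run through at least slot 5.
5 works (last occupied slot: 5): for example Test -> 2, Package -> 3, Prototype -> 2, Draft -> 1, Deploy -> 2, Review -> 1, Plan -> 5.

5 slots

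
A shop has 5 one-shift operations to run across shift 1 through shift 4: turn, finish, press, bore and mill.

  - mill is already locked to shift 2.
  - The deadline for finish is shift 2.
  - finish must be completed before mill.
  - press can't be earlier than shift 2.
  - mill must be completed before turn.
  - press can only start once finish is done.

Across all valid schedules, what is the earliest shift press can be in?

shift 2

Press is available from shift 2.
press at shift 2 is achievable: turn=shift 3, finish=shift 1, mill=shift 2, press=shift 2, bore=shift 1.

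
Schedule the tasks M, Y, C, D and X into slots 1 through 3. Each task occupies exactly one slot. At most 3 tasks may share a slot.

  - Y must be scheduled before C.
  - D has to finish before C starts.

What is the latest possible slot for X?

3

X at 3 is achievable: X=3; C=2; D=1; M=1; Y=1.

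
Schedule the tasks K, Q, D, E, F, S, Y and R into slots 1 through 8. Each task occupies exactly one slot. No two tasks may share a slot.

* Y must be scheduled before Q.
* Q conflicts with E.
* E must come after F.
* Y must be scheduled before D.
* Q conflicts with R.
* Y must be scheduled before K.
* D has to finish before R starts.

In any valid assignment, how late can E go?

8

Precedence pushes E to at least 2.
E at 8 is achievable: R=6, S=7, E=8, K=3, D=2, Q=4, Y=1, F=5.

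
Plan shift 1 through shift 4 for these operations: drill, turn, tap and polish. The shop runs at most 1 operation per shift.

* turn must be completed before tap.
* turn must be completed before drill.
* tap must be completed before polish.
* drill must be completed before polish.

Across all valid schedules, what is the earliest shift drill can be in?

shift 2

Precedence pushes drill to at least shift 2; downstream work caps drill at shift 3.
drill at shift 2 is achievable: turn=shift 1, polish=shift 4, tap=shift 3, drill=shift 2.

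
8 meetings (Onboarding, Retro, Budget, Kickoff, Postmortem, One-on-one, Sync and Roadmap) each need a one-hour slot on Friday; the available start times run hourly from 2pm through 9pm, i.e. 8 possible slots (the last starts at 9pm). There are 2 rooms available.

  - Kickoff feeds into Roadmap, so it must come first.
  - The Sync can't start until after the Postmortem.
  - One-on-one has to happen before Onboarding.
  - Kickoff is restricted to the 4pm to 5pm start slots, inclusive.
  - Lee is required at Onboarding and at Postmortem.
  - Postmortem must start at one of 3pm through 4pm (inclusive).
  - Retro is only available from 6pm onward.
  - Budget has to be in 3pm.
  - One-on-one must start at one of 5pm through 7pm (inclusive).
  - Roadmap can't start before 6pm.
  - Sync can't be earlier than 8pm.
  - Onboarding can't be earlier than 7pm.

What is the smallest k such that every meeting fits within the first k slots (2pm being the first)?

7

The precedence chain requires at least 2 distinct slots.
With at most 2 per slot and 8 meetings, at least 4 slots are needed.
Sync can't be placed before 8pm — that is slot 7 counting from 2pm — so the schedule must run through at least 7 slots.
7 works (last occupied slot: 8pm): for example Onboarding=7pm, One-on-one=5pm, Postmortem=3pm, Budget=3pm, Retro=6pm, Kickoff=4pm, Sync=8pm, Roadmap=6pm.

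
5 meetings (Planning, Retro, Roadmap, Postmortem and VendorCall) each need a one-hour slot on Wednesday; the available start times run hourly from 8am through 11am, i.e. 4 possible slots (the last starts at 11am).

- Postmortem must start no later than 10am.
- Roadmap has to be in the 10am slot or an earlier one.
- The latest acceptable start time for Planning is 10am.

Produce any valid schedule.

Planning in 8am; VendorCall in 8am; Postmortem in 8am; Roadmap in 8am; Retro in 8am

Checking: Roadmap=8am in [8am,10am]; Postmortem=8am in [8am,10am]; Planning=8am in [8am,10am].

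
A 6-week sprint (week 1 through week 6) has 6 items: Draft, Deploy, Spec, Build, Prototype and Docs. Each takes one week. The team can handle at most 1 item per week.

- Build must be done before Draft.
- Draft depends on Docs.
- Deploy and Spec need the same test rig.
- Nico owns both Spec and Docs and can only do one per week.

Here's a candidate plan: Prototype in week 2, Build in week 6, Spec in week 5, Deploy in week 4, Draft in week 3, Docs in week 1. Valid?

The team can handle at most 1 item per week — holds.
Nico owns both Spec and Docs and can only do one per week — holds.
Build must be done before Draft — violated.
Draft depends on Docs — holds.
Deploy and Spec need the same test rig — holds.

No — it violates: Build must be done before Draft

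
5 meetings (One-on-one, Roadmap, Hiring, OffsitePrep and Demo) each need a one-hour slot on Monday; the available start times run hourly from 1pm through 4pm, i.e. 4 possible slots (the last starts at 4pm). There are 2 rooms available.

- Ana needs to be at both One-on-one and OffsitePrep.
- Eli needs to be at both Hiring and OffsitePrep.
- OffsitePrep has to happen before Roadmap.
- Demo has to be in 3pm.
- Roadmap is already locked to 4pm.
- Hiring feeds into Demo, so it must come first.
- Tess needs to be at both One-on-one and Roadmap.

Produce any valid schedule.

Demo in 3pm, OffsitePrep in 2pm, One-on-one in 1pm, Roadmap in 4pm, Hiring in 1pm

Checking: OffsitePrep(2pm) before Roadmap(4pm); Hiring(1pm) before Demo(3pm); One-on-one(1pm) != Roadmap(4pm); One-on-one(1pm) != OffsitePrep(2pm); Hiring(1pm) != OffsitePrep(2pm); Demo=3pm in [3pm,3pm]; Roadmap=4pm in [4pm,4pm]; max 2 per slot (cap 2).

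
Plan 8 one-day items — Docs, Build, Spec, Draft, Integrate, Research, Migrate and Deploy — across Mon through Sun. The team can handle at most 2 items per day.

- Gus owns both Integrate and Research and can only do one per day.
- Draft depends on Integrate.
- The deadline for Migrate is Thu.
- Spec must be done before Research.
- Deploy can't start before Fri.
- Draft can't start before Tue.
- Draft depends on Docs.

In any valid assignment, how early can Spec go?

Mon

Downstream work caps Spec at Sat.
Spec at Mon is achievable: Research=Wed; Integrate=Tue; Build=Thu; Docs=Tue; Draft=Wed; Migrate=Mon; Deploy=Fri; Spec=Mon.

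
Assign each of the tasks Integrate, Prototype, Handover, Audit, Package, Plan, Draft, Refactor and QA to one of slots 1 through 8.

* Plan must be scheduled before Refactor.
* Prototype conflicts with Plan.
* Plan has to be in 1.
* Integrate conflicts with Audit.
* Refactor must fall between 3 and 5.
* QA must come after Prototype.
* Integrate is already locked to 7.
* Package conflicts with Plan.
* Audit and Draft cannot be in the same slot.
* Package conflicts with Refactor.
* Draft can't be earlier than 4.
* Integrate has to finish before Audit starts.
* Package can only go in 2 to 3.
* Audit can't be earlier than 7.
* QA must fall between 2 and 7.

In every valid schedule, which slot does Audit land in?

8

Audit's window is 7–8.
Integrate is fixed at 7, and Audit can't share a slot with Integrate.
So Audit must be 8.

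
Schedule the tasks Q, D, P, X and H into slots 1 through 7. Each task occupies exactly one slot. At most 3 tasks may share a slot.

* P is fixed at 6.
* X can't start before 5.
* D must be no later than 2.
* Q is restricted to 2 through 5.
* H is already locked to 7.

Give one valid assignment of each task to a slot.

D in 1, H in 7, Q in 2, X in 5, P in 6

Checking: X=5 in [5,7]; D=1 in [1,2]; P=6 in [6,6]; H=7 in [7,7]; Q=2 in [2,5]; max 1 per slot (cap 3).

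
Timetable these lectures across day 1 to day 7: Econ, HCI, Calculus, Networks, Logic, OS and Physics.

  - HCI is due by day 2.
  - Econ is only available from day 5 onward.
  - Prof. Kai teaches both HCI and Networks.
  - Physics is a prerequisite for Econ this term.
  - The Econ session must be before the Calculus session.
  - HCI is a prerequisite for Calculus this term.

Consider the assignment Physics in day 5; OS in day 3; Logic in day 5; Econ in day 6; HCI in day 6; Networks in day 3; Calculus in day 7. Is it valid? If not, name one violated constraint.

Prof. Kai teaches both HCI and Networks — holds.
Physics is a prerequisite for Econ this term — holds.
HCI is a prerequisite for Calculus this term — holds.
HCI is due by day 2 — violated.
Econ is only available from day 5 onward — holds.
The Econ session must be before the Calculus session — holds.

No — it violates: HCI is due by day 2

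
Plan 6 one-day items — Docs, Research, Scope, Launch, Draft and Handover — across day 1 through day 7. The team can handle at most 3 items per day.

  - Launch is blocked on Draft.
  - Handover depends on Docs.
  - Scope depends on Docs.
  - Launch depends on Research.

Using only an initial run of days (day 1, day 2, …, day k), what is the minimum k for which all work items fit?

The precedence chain requires at least 2 distinct days.
With at most 3 per day and 6 work items, at least 2 days are needed.
2 works (last occupied day: day 2): for example Draft -> day 1, Research -> day 1, Launch -> day 2, Handover -> day 2, Docs -> day 1, Scope -> day 2.

2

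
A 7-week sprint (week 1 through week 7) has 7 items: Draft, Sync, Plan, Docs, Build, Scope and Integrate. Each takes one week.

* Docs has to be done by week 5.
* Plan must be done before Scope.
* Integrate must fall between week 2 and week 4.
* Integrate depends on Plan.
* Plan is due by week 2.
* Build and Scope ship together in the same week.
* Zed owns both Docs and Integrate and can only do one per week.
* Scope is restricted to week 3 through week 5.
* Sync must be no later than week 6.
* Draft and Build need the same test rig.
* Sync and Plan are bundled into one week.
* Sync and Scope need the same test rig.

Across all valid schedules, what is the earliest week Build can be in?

Build must be in the same week as Scope, which can't be before week 3, so Build is at least week 3; Build must be in the same week as Scope, which can't be after week 5, so Build is at most week 5.
Build at week 3 is achievable: Integrate=week 2, Draft=week 1, Sync=week 1, Plan=week 1, Docs=week 1, Scope=week 3, Build=week 3.

week 3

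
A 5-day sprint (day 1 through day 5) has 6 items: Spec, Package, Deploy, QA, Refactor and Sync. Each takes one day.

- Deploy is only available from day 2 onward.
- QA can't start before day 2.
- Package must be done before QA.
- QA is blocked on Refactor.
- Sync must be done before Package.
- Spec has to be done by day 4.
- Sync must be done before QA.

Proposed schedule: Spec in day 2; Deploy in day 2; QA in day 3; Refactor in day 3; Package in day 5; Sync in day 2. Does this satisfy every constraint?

Package must be done before QA — violated.
QA can't start before day 2 — holds.
Sync must be done before Package — holds.
Spec has to be done by day 4 — holds.
QA is blocked on Refactor — violated.
Deploy is only available from day 2 onward — holds.
Sync must be done before QA — holds.

No. Package must be done before QA is not satisfied.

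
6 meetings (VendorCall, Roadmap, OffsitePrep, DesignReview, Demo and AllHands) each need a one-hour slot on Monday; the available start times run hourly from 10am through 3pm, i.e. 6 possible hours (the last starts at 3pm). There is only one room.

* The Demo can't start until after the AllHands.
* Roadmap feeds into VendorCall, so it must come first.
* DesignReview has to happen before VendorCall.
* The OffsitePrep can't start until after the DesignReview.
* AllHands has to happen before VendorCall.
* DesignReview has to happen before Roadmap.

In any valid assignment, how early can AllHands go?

10am

Downstream work caps AllHands at 2pm.
AllHands at 10am is achievable: VendorCall -> 1pm, AllHands -> 10am, OffsitePrep -> 2pm, Demo -> 3pm, DesignReview -> 11am, Roadmap -> 12pm.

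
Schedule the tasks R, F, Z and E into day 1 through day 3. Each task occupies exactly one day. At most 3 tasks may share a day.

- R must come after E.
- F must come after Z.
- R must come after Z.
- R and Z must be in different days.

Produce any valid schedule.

R in day 2; F in day 2; Z in day 1; E in day 1

Checking: E(day 1) before R(day 2); Z(day 1) before F(day 2); Z(day 1) before R(day 2); R(day 2) != Z(day 1); max 2 per day (cap 3).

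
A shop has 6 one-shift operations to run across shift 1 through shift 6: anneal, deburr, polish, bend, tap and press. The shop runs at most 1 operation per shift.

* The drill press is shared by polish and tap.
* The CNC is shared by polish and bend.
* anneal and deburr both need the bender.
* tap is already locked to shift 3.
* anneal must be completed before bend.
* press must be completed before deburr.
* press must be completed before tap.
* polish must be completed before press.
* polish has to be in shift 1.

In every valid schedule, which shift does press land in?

shift 2

polish is fixed at shift 1 and must come before press, so press is at least shift 2.
tap is fixed at shift 3 and must come after press, so press is at most shift 2.
So press must be shift 2.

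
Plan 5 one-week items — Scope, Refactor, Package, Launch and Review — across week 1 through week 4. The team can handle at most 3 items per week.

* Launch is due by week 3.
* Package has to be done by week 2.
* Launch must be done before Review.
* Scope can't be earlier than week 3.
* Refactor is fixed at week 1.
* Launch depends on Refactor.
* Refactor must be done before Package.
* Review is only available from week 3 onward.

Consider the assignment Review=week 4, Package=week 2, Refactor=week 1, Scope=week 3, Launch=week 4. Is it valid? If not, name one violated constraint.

Review is only available from week 3 onward — holds.
Package has to be done by week 2 — holds.
Scope can't be earlier than week 3 — holds.
Refactor is fixed at week 1 — holds.
The team can handle at most 3 items per week — holds.
Launch is due by week 3 — violated.
Refactor must be done before Package — holds.
Launch depends on Refactor — holds.
Launch must be done before Review — violated.

Invalid. Launch is due by week 3.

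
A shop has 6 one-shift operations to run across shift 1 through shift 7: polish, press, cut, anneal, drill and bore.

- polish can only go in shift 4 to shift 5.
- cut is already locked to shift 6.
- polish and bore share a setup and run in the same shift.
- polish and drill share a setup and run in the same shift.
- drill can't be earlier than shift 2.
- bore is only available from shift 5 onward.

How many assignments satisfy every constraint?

49

Splitting on polish: it can be shift 5 (49). Listing each branch's schedules as (press, cut, anneal, drill, bore) by shift number:
polish=shift 5: (1,6,1,5,5) (1,6,2,5,5) (1,6,3,5,5) (1,6,4,5,5) (1,6,5,5,5) (1,6,6,5,5) (1,6,7,5,5) (2,6,1,5,5) (2,6,2,5,5) (2,6,3,5,5) (2,6,4,5,5) (2,6,5,5,5) (2,6,6,5,5) (2,6,7,5,5) (3,6,1,5,5) (3,6,2,5,5) (3,6,3,5,5) (3,6,4,5,5) (3,6,5,5,5) (3,6,6,5,5) (3,6,7,5,5) (4,6,1,5,5) (4,6,2,5,5) (4,6,3,5,5) (4,6,4,5,5) (4,6,5,5,5) (4,6,6,5,5) (4,6,7,5,5) (5,6,1,5,5) (5,6,2,5,5) (5,6,3,5,5) (5,6,4,5,5) (5,6,5,5,5) (5,6,6,5,5) (5,6,7,5,5) (6,6,1,5,5) (6,6,2,5,5) (6,6,3,5,5) (6,6,4,5,5) (6,6,5,5,5) (6,6,6,5,5) (6,6,7,5,5) (7,6,1,5,5) (7,6,2,5,5) (7,6,3,5,5) (7,6,4,5,5) (7,6,5,5,5) (7,6,6,5,5) (7,6,7,5,5) — 49.
Summing: 49 = 49.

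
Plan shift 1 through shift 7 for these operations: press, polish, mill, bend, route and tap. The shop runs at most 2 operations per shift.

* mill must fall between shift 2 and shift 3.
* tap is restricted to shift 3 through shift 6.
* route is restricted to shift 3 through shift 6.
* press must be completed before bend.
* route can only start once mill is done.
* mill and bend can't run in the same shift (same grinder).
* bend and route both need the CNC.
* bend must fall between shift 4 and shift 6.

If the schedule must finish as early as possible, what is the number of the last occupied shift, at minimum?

The precedence chain requires at least 2 distinct shifts.
With at most 2 per shift and 6 operations, at least 3 shifts are needed.
bend can't be placed before shift 4, so the schedule must run through at least shift 4.
4 works (last occupied shift: shift 4): for example tap -> shift 3; press -> shift 1; mill -> shift 2; route -> shift 3; bend -> shift 4; polish -> shift 1.

4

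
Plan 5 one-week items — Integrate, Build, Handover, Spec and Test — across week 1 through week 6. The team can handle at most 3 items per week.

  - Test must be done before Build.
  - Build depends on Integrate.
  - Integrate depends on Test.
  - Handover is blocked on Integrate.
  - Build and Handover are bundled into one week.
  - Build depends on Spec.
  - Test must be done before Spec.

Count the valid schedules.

Splitting on Integrate: it can be week 2 (10), week 3 (15), week 4 (15), week 5 (10). Listing each branch's schedules as (Build, Handover, Spec, Test) by week number:
Integrate=week 2: (3,3,2,1) (4,4,2,1) (4,4,3,1) (5,5,2,1) (5,5,3,1) (5,5,4,1) (6,6,2,1) (6,6,3,1) (6,6,4,1) (6,6,5,1) — 10.
Integrate=week 3: (4,4,2,1) (4,4,3,1) (4,4,3,2) (5,5,2,1) (5,5,3,1) (5,5,3,2) (5,5,4,1) (5,5,4,2) (6,6,2,1) (6,6,3,1) (6,6,3,2) (6,6,4,1) (6,6,4,2) (6,6,5,1) (6,6,5,2) — 15.
Integrate=week 4: (5,5,2,1) (5,5,3,1) (5,5,3,2) (5,5,4,1) (5,5,4,2) (5,5,4,3) (6,6,2,1) (6,6,3,1) (6,6,3,2) (6,6,4,1) (6,6,4,2) (6,6,4,3) (6,6,5,1) (6,6,5,2) (6,6,5,3) — 15.
Integrate=week 5: (6,6,2,1) (6,6,3,1) (6,6,3,2) (6,6,4,1) (6,6,4,2) (6,6,4,3) (6,6,5,1) (6,6,5,2) (6,6,5,3) (6,6,5,4) — 10.
Summing: 10 + 15 + 15 + 10 = 50.

50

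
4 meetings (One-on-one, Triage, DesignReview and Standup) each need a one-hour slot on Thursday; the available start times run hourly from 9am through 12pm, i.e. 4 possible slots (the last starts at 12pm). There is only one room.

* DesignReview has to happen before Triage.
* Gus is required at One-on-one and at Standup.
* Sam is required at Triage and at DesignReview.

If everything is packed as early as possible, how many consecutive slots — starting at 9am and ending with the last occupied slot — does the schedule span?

The precedence chain requires at least 2 distinct slots.
With at most 1 per slot and 4 meetings, at least 4 slots are needed.
4 works (last occupied slot: 12pm): for example Triage in 10am, DesignReview in 9am, Standup in 12pm, One-on-one in 11am.

4 slots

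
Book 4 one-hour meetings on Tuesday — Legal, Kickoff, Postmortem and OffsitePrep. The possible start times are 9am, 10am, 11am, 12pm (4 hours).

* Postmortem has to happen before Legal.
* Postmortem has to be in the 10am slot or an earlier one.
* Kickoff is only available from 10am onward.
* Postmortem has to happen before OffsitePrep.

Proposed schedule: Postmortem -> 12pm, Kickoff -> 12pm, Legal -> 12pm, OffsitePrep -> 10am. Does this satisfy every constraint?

No — it violates: Postmortem has to happen before OffsitePrep

Postmortem has to be in the 10am slot or an earlier one — violated.
Postmortem has to happen before Legal — violated.
Postmortem has to happen before OffsitePrep — violated.
Kickoff is only available from 10am onward — holds.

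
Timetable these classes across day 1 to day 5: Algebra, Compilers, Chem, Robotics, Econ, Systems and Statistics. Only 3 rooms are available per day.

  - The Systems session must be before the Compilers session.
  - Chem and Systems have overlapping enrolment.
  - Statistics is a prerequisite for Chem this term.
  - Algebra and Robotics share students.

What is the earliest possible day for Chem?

day 2

Precedence pushes Chem to at least day 2.
Chem at day 2 is achievable: Statistics -> day 1, Robotics -> day 2, Compilers -> day 2, Chem -> day 2, Algebra -> day 1, Econ -> day 3, Systems -> day 1.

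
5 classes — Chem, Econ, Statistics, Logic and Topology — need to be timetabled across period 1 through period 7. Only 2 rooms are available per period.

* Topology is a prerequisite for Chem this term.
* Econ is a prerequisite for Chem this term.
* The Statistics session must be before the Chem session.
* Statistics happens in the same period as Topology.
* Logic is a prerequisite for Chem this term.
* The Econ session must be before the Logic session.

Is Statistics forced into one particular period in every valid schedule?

Statistics can be period 1 (e.g. Econ=period 2, Topology=period 1, Logic=period 3, Chem=period 4, Statistics=period 1) or period 2 (e.g. Logic -> period 3; Econ -> period 1; Statistics -> period 2; Topology -> period 2; Chem -> period 4).

No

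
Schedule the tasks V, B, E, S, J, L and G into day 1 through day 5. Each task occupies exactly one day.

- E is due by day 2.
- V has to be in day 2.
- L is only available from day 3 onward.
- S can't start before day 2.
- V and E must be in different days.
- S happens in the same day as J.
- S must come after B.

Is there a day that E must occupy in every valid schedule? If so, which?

E's window is day 1–day 2.
V is fixed at day 2, and E can't share a day with V.
So E must be day 1.

day 1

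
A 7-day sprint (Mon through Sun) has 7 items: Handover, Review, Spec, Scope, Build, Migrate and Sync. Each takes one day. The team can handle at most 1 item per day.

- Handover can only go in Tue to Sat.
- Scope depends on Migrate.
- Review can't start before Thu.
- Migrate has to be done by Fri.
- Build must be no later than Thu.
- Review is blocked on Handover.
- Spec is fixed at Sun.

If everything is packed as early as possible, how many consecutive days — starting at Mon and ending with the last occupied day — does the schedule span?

7 days

The precedence chain requires at least 2 distinct days.
With at most 1 per day and 7 work items, at least 7 days are needed.
Spec can't be placed before Sun — that is day 7 counting from Mon — so the schedule must run through at least 7 days.
7 works (last occupied day: Sun): for example Build -> Mon, Spec -> Sun, Review -> Thu, Handover -> Tue, Migrate -> Wed, Sync -> Sat, Scope -> Fri.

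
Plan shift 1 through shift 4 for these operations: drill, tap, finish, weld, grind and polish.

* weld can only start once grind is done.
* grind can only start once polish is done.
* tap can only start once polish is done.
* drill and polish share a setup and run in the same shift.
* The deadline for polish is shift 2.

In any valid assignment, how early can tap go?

shift 2

Precedence pushes tap to at least shift 2.
tap at shift 2 is achievable: grind in shift 2, finish in shift 1, weld in shift 3, tap in shift 2, polish in shift 1, drill in shift 1.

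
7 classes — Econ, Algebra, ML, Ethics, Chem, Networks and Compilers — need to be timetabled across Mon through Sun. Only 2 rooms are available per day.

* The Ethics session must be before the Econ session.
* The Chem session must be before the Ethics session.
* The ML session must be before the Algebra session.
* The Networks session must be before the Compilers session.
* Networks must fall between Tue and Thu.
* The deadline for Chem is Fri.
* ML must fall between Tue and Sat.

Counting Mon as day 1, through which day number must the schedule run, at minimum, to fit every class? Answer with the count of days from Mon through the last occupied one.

The precedence chain requires at least 3 distinct days.
With at most 2 per day and 7 classes, at least 4 days are needed.
4 works (last occupied day: Thu): for example ML=Tue; Compilers=Thu; Algebra=Wed; Networks=Tue; Chem=Mon; Ethics=Wed; Econ=Thu.

4 days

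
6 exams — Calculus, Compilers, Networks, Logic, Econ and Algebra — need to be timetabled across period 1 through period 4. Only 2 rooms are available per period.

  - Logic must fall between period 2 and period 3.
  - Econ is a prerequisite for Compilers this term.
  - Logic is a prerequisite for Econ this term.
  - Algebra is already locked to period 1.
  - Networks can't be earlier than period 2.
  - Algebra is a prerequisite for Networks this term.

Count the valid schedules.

9

Splitting on Calculus: it can be period 1 (3), period 2 (2), period 3 (2), period 4 (2). Listing each branch's schedules as (Compilers, Networks, Logic, Econ, Algebra) by period number:
Calculus=period 1: (4,2,2,3,1) (4,3,2,3,1) (4,4,2,3,1) — 3.
Calculus=period 2: (4,3,2,3,1) (4,4,2,3,1) — 2.
Calculus=period 3: (4,2,2,3,1) (4,4,2,3,1) — 2.
Calculus=period 4: (4,2,2,3,1) (4,3,2,3,1) — 2.
Summing: 3 + 2 + 2 + 2 = 9.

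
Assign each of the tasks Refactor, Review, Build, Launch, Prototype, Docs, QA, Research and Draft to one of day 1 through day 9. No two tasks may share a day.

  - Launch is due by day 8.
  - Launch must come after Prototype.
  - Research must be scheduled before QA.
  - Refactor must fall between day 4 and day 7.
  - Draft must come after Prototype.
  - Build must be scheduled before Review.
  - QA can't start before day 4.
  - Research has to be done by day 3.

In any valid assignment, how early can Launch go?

Precedence pushes Launch to at least day 2; Launch's own window allows nothing later than day 8.
Launch at day 2 is achievable: Launch=day 2; Docs=day 9; Build=day 6; Prototype=day 1; Research=day 3; QA=day 5; Refactor=day 4; Draft=day 8; Review=day 7.

day 2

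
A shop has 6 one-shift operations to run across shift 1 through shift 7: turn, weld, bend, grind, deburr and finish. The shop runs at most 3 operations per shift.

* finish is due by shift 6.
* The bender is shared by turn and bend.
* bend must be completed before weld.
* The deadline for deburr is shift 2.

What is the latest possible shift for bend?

Downstream work caps bend at shift 6.
bend at shift 6 is achievable: deburr in shift 1; bend in shift 6; weld in shift 7; grind in shift 2; finish in shift 1; turn in shift 1.

shift 6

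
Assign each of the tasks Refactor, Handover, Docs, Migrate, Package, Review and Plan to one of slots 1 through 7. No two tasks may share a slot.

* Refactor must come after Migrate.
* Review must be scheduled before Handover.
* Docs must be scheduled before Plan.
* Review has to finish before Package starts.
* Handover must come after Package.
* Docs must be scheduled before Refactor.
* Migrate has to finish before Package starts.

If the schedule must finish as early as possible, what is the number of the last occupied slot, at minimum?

The precedence chain requires at least 3 distinct slots.
With at most 1 per slot and 7 tasks, at least 7 slots are needed.
7 works (last occupied slot: 7): for example Handover -> 6; Migrate -> 1; Package -> 3; Plan -> 7; Docs -> 4; Refactor -> 5; Review -> 2.

7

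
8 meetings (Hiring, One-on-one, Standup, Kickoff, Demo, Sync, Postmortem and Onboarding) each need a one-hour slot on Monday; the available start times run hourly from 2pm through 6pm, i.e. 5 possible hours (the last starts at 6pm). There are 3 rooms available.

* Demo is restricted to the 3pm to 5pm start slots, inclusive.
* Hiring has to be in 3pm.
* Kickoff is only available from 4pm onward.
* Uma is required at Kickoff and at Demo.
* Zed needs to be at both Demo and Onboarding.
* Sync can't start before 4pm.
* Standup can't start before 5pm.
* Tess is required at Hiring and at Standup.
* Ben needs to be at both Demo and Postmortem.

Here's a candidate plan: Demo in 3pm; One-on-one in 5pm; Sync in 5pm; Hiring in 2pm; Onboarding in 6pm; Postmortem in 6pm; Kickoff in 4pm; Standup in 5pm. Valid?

No. Hiring has to be in 3pm is not satisfied.

Demo is restricted to the 3pm to 5pm start slots, inclusive — holds.
Uma is required at Kickoff and at Demo — holds.
Kickoff is only available from 4pm onward — holds.
There are 3 rooms available — holds.
Sync can't start before 4pm — holds.
Zed needs to be at both Demo and Onboarding — holds.
Tess is required at Hiring and at Standup — holds.
Ben needs to be at both Demo and Postmortem — holds.
Standup can't start before 5pm — holds.
Hiring has to be in 3pm — violated.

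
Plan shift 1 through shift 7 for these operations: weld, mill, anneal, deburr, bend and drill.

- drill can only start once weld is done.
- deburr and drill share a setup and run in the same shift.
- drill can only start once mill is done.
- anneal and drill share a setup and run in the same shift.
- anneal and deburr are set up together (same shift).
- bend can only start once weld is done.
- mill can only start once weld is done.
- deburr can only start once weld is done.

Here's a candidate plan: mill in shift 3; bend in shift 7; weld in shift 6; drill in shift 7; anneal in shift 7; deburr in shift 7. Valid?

No. mill can only start once weld is done is not satisfied.

deburr and drill share a setup and run in the same shift — holds.
drill can only start once weld is done — holds.
drill can only start once mill is done — holds.
deburr can only start once weld is done — holds.
mill can only start once weld is done — violated.
bend can only start once weld is done — holds.
anneal and drill share a setup and run in the same shift — holds.
anneal and deburr are set up together (same shift) — holds.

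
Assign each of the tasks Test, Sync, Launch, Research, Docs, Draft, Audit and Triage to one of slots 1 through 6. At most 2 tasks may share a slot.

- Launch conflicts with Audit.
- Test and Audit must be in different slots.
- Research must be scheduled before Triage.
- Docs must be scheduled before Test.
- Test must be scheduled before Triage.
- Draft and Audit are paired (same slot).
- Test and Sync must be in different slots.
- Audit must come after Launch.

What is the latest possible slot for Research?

Downstream work caps Research at 5.
Research at 5 is achievable: Launch -> 1, Triage -> 6, Audit -> 3, Sync -> 4, Draft -> 3, Test -> 2, Docs -> 1, Research -> 5.

5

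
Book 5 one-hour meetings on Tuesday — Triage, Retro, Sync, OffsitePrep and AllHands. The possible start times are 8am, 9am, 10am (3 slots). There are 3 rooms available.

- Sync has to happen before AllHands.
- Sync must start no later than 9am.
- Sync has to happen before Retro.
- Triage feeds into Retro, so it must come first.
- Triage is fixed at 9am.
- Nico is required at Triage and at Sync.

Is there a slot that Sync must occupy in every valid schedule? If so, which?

Sync's window is 8am–9am.
Triage is fixed at 9am, and Sync can't share a slot with Triage.
So Sync must be 8am.

8am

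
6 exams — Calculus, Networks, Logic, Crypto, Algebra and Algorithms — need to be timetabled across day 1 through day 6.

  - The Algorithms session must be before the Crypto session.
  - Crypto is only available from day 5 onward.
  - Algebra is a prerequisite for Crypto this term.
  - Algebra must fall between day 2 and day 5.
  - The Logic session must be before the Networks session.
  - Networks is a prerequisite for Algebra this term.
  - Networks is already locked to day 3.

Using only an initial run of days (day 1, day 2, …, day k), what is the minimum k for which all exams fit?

5

The precedence chain requires at least 4 distinct days.
Crypto can't be placed before day 5, so the schedule must run through at least day 5.
5 works (last occupied day: day 5): for example Crypto=day 5, Algorithms=day 1, Networks=day 3, Algebra=day 4, Logic=day 1, Calculus=day 1.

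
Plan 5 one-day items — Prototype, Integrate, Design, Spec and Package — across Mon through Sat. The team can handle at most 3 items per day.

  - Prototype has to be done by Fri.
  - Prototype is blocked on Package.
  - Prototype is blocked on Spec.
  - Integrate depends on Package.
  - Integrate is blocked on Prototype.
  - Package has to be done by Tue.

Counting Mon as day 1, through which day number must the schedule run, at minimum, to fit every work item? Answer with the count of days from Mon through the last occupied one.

The precedence chain requires at least 3 distinct days.
With at most 3 per day and 5 work items, at least 2 days are needed.
3 works (last occupied day: Wed): for example Prototype=Tue; Package=Mon; Design=Mon; Integrate=Wed; Spec=Mon.

3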